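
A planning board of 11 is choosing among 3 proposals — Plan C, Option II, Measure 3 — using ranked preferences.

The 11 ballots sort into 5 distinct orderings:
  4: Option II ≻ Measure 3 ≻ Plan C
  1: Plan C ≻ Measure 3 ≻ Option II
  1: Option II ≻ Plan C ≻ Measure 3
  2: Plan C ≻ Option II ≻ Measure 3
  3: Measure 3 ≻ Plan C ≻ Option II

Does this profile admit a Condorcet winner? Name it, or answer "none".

none

Pairwise majorities:
Plan C vs Option II: Plan C preferred on 1+2+3 = 6 ballots; Plan C wins 6–5.
Plan C vs Measure 3: Measure 3 wins 7–4.
Option II vs Measure 3: Option II preferred on 4+1+2 = 7 ballots; Option II wins 7–4.
Every option loses at least once (Plan C loses to Measure 3; Option II loses to Plan C; Measure 3 loses to Option II). The majority relation contains the cycle Plan C → Option II → Measure 3 → Plan C, so there is no Condorcet winner.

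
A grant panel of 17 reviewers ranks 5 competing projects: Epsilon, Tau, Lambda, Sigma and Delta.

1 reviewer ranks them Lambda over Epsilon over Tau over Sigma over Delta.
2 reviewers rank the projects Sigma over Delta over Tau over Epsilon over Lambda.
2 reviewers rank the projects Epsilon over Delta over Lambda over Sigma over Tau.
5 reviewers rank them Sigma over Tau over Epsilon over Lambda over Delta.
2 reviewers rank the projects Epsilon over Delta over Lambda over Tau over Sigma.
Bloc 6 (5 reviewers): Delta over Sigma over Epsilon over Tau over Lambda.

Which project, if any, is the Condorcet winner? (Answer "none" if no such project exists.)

Pairwise majorities:
Epsilon vs Tau: Epsilon preferred on 1+2+2+5 = 10 ballots; Epsilon wins 10–7.
Epsilon vs Lambda: 16 to 1, Epsilon.
Epsilon vs Sigma: Epsilon preferred on 1+2+2 = 5 ballots; Sigma wins 12–5.
Epsilon vs Delta: 10 to 7, Epsilon.
Tau vs Lambda: 12 to 5, Tau.
Tau vs Sigma: 1+2 = 3 for Tau, 14 for Sigma — Sigma by 14–3.
Tau vs Delta: Tau preferred on 1+5 = 6 ballots; Delta wins 11–6.
Lambda vs Sigma: 1+2+2 = 5 for Lambda, 12 for Sigma — Sigma by 12–5.
Lambda vs Delta: 6 to 11, Delta.
Sigma vs Delta: Sigma is ranked higher on 1+2+5 = 8 ballots, Delta on 9. Delta wins 9–8.
Each project drops at least one matchup (Epsilon loses to Sigma; Tau loses to Epsilon; Lambda loses to Epsilon; Sigma loses to Delta; Delta loses to Epsilon); the cycle Epsilon beats Delta beats Sigma beats Epsilon rules out a Condorcet winner.

none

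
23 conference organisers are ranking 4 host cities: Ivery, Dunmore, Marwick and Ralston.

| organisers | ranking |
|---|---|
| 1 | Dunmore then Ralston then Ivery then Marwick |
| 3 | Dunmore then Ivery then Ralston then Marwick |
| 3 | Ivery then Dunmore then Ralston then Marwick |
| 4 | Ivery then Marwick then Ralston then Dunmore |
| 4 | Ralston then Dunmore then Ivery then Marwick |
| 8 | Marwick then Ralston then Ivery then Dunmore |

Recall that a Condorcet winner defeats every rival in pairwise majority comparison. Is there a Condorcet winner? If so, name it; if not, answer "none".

none

Head-to-head results (23 organisers):
Ivery vs Dunmore: Ivery preferred on 3+4+8 = 15 ballots; Ivery wins 15–8.
Ivery vs Marwick: 15 to 8, Ivery.
Ivery vs Ralston: 10 to 13, Ralston.
Dunmore vs Marwick: 1+3+3+4 = 11 for Dunmore, 12 for Marwick — Marwick by 12–11.
Dunmore vs Ralston: Dunmore is ranked higher on 1+3+3 = 7 ballots, Ralston on 16. Ralston wins 16–7.
Marwick vs Ralston: Marwick preferred on 4+8 = 12 ballots; Marwick wins 12–11.
Each city drops at least one matchup (Ivery loses to Ralston; Dunmore loses to Ivery; Marwick loses to Ivery; Ralston loses to Marwick); the cycle Ivery > Marwick > Ralston > Ivery rules out a Condorcet winner.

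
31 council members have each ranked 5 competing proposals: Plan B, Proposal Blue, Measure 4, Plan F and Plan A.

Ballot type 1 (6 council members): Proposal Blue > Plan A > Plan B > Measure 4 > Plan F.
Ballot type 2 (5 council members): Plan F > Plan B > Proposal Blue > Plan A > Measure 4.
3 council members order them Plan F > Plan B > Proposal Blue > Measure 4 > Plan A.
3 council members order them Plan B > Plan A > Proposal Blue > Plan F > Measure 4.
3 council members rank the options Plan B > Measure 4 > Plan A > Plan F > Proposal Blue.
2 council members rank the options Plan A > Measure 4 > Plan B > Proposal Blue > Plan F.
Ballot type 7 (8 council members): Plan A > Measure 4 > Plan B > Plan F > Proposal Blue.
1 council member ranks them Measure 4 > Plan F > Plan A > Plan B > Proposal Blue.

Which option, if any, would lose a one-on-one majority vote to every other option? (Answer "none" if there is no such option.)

Head-to-head results (31 council members):
Plan B vs Proposal Blue: 25 for Plan B, 6 for Proposal Blue — Plan B by 25–6.
Plan B vs Measure 4: Plan B preferred on 6+5+3+3+3 = 20 ballots; Plan B wins 20–11.
Plan B vs Plan F: 22 to 9, Plan B.
Plan B vs Plan A: Plan A, 17–14.
Proposal Blue vs Measure 4: Proposal Blue wins 17–14.
Proposal Blue vs Plan F: Proposal Blue is ranked higher on 6+3+2 = 11 ballots, Plan F on 20. Plan F wins 20–11.
Proposal Blue vs Plan A: Proposal Blue preferred on 6+5+3 = 14 ballots; Plan A wins 17–14.
Measure 4 vs Plan F: Measure 4 wins 20–11.
Measure 4 vs Plan A: 3+3+1 = 7 for Measure 4, 24 for Plan A — Plan A by 24–7.
Plan F vs Plan A: Plan A, 22–9.
Each option has at least one pairwise win (Plan B beats Proposal Blue; Proposal Blue beats Measure 4; Measure 4 beats Plan F; Plan F beats Proposal Blue; Plan A beats Plan B) — no Condorcet loser.

none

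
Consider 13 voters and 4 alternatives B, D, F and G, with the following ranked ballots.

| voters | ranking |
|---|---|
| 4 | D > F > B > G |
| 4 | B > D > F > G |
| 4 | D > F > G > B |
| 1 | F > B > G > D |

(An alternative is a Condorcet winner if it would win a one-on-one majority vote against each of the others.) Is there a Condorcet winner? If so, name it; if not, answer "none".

D

Head-to-head results (13 voters):
B vs D: D wins 8–5.
B vs F: F, 9–4.
B vs G: B, 9–4.
D vs F: D wins 12–1.
D–G: D 12–1.
F vs G: F, 13–0.
Only D has no losses; D is the Condorcet winner.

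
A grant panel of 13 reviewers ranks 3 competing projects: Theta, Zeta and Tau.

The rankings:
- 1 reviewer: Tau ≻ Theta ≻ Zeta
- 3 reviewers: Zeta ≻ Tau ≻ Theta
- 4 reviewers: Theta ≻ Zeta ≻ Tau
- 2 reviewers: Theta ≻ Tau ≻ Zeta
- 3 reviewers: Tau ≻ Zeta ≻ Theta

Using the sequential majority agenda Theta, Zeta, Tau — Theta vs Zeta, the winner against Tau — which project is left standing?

Tau

Round 1: Theta vs Zeta — 7–6, Theta advances.
Round 2: Theta vs Tau — 6–7, Tau advances.
The agenda winner is Tau.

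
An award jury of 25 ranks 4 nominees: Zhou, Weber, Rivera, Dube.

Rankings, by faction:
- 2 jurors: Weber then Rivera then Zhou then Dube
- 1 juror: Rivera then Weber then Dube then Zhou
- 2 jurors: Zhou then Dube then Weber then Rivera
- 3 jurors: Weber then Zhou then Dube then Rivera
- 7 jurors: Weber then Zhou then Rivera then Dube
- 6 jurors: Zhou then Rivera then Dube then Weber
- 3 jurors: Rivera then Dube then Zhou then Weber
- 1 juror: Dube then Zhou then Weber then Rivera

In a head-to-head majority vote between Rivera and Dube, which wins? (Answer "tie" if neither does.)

Ballots ranking Rivera above Dube: 2 + 1 + 7 + 6 + 3 = 19.
Ballots ranking Dube above Rivera: 25 − 19 = 6.
Rivera wins the head-to-head 19–6.

Rivera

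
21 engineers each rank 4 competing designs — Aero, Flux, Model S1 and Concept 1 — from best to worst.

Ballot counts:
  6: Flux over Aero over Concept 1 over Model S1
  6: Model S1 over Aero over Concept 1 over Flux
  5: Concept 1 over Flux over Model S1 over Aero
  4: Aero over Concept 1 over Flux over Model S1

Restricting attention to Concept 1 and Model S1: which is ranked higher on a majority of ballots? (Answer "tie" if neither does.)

Ballots ranking Concept 1 above Model S1: 6 + 5 + 4 = 15.
Ballots ranking Model S1 above Concept 1: 21 − 15 = 6.
Concept 1 wins the head-to-head 15–6.

Concept 1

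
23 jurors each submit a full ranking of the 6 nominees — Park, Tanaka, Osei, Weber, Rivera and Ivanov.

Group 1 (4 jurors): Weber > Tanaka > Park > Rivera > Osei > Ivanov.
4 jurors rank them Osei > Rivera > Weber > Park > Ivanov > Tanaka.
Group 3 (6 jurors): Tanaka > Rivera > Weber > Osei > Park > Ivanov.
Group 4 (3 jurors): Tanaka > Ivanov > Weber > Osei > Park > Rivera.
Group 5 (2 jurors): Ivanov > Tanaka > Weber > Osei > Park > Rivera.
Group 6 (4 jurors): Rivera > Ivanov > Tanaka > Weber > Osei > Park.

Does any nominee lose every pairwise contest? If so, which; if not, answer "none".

Pairwise majorities:
Park vs Tanaka: Park is ranked higher on 4 ballots, Tanaka on 19. Tanaka wins 19–4.
Park vs Osei: Osei, 19–4.
Park vs Weber: 0 for Park, 23 for Weber — Weber by 23–0.
Park vs Rivera: 4+3+2 = 9 for Park, 14 for Rivera — Rivera by 14–9.
Park vs Ivanov: Park, 14–9.
Tanaka vs Osei: Tanaka, 19–4.
Tanaka vs Weber: 15 to 8, Tanaka.
Tanaka vs Rivera: Tanaka is ranked higher on 4+6+3+2 = 15 ballots, Rivera on 8. Tanaka wins 15–8.
Tanaka vs Ivanov: Tanaka wins 13–10.
Osei vs Weber: Weber wins 19–4.
Osei vs Rivera: Rivera wins 14–9.
Osei vs Ivanov: Osei preferred on 4+4+6 = 14 ballots; Osei wins 14–9.
Weber vs Rivera: 4+3+2 = 9 for Weber, 14 for Rivera — Rivera by 14–9.
Weber vs Ivanov: Weber preferred on 4+4+6 = 14 ballots; Weber wins 14–9.
Rivera vs Ivanov: 18 to 5, Rivera.
Ivanov loses to every other nominee — it is the Condorcet loser.

Ivanov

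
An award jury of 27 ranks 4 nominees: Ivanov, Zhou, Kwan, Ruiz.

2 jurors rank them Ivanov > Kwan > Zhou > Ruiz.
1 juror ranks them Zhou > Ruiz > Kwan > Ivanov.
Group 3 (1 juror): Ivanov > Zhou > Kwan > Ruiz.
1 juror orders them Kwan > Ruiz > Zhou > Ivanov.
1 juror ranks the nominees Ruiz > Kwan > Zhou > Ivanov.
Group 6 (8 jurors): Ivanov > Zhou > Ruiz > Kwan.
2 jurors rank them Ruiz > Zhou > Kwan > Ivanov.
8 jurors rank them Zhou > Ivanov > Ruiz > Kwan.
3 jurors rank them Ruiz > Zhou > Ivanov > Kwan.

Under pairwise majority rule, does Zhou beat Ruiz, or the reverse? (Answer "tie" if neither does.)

Ballots ranking Zhou above Ruiz: 2 + 1 + 1 + 8 + 8 = 20.
Ballots ranking Ruiz above Zhou: 27 − 20 = 7.
Zhou wins the head-to-head 20–7.

Zhou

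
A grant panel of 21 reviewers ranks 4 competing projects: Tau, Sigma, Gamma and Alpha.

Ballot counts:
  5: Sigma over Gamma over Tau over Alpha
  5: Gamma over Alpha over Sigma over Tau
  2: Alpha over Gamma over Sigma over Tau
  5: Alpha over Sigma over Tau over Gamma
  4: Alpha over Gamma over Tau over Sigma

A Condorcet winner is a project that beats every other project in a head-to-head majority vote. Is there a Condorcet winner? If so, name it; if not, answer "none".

Head-to-head results (21 reviewers):
Tau–Sigma: Sigma 17–4.
Tau vs Gamma: Gamma, 16–5.
Tau vs Alpha: Alpha wins 16–5.
Sigma vs Gamma: Gamma, 11–10.
Sigma vs Alpha: Alpha, 16–5.
Gamma–Alpha: Alpha 11–10.
Alpha beats each of Tau, Sigma, Gamma — Alpha is the Condorcet winner.

Alpha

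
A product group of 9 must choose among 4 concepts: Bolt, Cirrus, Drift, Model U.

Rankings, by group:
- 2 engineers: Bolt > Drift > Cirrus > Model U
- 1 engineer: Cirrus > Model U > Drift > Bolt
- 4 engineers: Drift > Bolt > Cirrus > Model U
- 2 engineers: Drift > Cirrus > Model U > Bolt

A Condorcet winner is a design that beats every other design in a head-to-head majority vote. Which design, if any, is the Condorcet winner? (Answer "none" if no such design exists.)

Drift

Head-to-head results (9 engineers):
Bolt vs Cirrus: Bolt wins 6–3.
Bolt vs Drift: 2 to 7, Drift.
Bolt–Model U: Bolt 6–3.
Cirrus vs Drift: 1 for Cirrus, 8 for Drift — Drift by 8–1.
Cirrus vs Model U: 9 to 0, Cirrus.
Drift vs Model U: Drift, 8–1.
Drift defeats every rival head-to-head and is the Condorcet winner.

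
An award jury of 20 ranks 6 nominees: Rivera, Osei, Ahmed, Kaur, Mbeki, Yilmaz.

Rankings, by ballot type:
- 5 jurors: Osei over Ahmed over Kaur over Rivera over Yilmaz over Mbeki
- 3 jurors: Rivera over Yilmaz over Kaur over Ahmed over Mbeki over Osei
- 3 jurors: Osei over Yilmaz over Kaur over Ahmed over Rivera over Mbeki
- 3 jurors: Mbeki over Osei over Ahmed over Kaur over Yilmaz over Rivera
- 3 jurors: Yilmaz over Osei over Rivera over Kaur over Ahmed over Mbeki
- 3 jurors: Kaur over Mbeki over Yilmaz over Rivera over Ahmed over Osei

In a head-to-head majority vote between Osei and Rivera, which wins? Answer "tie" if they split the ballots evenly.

Ballots ranking Osei above Rivera: 5 + 3 + 3 + 3 = 14.
Ballots ranking Rivera above Osei: 20 − 14 = 6.
Osei wins the head-to-head 14–6.

Osei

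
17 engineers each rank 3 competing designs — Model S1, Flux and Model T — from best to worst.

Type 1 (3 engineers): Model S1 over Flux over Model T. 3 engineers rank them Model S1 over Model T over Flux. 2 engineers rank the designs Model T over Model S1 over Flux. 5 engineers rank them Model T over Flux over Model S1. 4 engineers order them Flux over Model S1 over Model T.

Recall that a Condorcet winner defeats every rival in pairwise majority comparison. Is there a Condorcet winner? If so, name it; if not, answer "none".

none

Pairwise majorities:
Model S1 vs Flux: Flux wins 9–8.
Model S1 vs Model T: Model S1 is ranked higher on 3+3+4 = 10 ballots, Model T on 7. Model S1 wins 10–7.
Flux vs Model T: Model T, 10–7.
Each design drops at least one matchup (Model S1 loses to Flux; Flux loses to Model T; Model T loses to Model S1); the cycle Model S1 > Model T > Flux > Model S1 rules out a Condorcet winner.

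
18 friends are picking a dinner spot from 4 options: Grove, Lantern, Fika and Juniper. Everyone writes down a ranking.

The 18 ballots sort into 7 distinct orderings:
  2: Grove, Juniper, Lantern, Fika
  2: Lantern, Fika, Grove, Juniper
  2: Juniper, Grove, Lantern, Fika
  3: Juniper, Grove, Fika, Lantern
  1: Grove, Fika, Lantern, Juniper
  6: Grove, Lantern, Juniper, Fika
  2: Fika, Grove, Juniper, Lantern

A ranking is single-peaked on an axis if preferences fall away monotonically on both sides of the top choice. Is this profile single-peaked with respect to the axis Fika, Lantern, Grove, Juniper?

no

Axis positions: Fika=1, Lantern=2, Grove=3, Juniper=4.
Ballot type 1 (peak Grove at position 3): ranking walks positions 3-4-2-1, expanding outward from the peak — single-peaked.
Ballot type 2 (peak Lantern at position 2): ranking walks positions 2-1-3-4, expanding outward from the peak — single-peaked.
Ballot type 3 (peak Juniper at position 4): ranking walks positions 4-3-2-1, expanding outward from the peak — single-peaked.
Ballot type 4: ranking walks positions 4-3-1-2; Fika is ranked above Lantern even though Lantern lies between Fika and the peak Juniper on the axis — preferences dip and rise again. Not single-peaked.
Ballot type 5: ranking walks positions 3-1-2-4; Fika is ranked above Lantern even though Lantern lies between Fika and the peak Grove on the axis — preferences dip and rise again. Not single-peaked.
Ballot type 6 (peak Grove at position 3): ranking walks positions 3-2-4-1, expanding outward from the peak — single-peaked.
Ballot type 7: ranking walks positions 1-3-4-2; Grove is ranked above Lantern even though Lantern lies between Grove and the peak Fika on the axis — preferences dip and rise again. Not single-peaked.
Ballot type 4 violates single-peakedness, so the profile is not single-peaked on this axis.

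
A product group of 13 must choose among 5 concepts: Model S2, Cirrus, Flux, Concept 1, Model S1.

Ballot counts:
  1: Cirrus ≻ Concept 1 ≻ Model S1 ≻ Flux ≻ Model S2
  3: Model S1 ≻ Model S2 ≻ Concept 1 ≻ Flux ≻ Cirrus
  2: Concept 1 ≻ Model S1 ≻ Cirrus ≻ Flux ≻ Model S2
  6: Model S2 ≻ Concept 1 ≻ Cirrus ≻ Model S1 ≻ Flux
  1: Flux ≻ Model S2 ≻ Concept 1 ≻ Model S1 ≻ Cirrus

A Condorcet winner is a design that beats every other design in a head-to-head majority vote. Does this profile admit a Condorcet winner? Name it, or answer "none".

Model S2

Pairwise majorities:
Model S2–Cirrus: Model S2 10–3.
Model S2 vs Flux: Model S2, 9–4.
Model S2 vs Concept 1: Model S2 wins 10–3.
Model S2–Model S1: Model S2 7–6.
Cirrus–Flux: Cirrus 9–4.
Cirrus vs Concept 1: Cirrus preferred on 1 ballot; Concept 1 wins 12–1.
Cirrus–Model S1: Cirrus 7–6.
Flux vs Concept 1: Concept 1 wins 12–1.
Flux vs Model S1: 1 to 12, Model S1.
Concept 1 vs Model S1: Concept 1 wins 10–3.
Model S2 beats each of Cirrus, Flux, Concept 1, Model S1 — Model S2 is the Condorcet winner.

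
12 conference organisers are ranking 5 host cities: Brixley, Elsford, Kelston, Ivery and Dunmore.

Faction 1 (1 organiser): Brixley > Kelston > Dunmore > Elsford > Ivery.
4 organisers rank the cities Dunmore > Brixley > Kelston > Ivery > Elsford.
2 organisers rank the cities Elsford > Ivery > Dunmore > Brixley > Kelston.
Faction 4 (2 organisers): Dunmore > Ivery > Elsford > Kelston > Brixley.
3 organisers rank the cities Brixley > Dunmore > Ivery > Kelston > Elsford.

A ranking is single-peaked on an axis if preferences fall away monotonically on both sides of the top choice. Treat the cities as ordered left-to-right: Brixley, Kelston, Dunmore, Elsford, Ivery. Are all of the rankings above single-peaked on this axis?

no

Axis positions: Brixley=1, Kelston=2, Dunmore=3, Elsford=4, Ivery=5.
Faction 1 (peak Brixley at position 1): ranking walks positions 1-2-3-4-5, expanding outward from the peak — single-peaked.
Faction 2: ranking walks positions 3-1-2-5-4; Brixley is ranked above Kelston even though Kelston lies between Brixley and the peak Dunmore on the axis — preferences dip and rise again. Not single-peaked.
Faction 3: ranking walks positions 4-5-3-1-2; Brixley is ranked above Kelston even though Kelston lies between Brixley and the peak Elsford on the axis — preferences dip and rise again. Not single-peaked.
Faction 4: ranking walks positions 3-5-4-2-1; Ivery is ranked above Elsford even though Elsford lies between Ivery and the peak Dunmore on the axis — preferences dip and rise again. Not single-peaked.
Faction 5: ranking walks positions 1-3-5-2-4; Dunmore is ranked above Kelston even though Kelston lies between Dunmore and the peak Brixley on the axis — preferences dip and rise again. Not single-peaked.
Faction 2 violates single-peakedness, so the profile is not single-peaked on this axis.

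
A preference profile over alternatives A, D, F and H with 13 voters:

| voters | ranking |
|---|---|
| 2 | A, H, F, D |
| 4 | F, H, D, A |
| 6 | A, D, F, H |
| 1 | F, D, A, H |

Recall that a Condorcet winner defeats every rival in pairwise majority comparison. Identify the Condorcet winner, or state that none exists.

A

Head-to-head results (13 voters):
A vs D: A, 8–5.
A–F: A 8–5.
A vs H: A, 9–4.
D vs F: 6 for D, 7 for F — F by 7–6.
D vs H: 6+1 = 7 for D, 6 for H — D by 7–6.
F vs H: F preferred on 4+6+1 = 11 ballots; F wins 11–2.
Only A has no losses; A is the Condorcet winner.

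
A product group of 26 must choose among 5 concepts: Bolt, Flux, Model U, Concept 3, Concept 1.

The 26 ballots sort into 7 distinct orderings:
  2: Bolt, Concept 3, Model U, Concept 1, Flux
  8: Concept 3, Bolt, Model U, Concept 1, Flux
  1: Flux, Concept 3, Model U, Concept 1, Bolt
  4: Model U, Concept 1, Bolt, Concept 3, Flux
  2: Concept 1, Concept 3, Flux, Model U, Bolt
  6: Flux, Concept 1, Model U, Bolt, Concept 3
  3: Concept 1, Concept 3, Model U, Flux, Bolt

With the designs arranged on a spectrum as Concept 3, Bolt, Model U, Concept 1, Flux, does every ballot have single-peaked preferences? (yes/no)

Axis positions: Concept 3=1, Bolt=2, Model U=3, Concept 1=4, Flux=5.
Faction 1 (peak Bolt at position 2): ranking walks positions 2-1-3-4-5, expanding outward from the peak — single-peaked.
Faction 2 (peak Concept 3 at position 1): ranking walks positions 1-2-3-4-5, expanding outward from the peak — single-peaked.
Faction 3: ranking walks positions 5-1-3-4-2; Concept 3 is ranked above Concept 1 even though Concept 1 lies between Concept 3 and the peak Flux on the axis — preferences dip and rise again. Not single-peaked.
Faction 4 (peak Model U at position 3): ranking walks positions 3-4-2-1-5, expanding outward from the peak — single-peaked.
Faction 5: ranking walks positions 4-1-5-3-2; Concept 3 is ranked above Model U even though Model U lies between Concept 3 and the peak Concept 1 on the axis — preferences dip and rise again. Not single-peaked.
Faction 6 (peak Flux at position 5): ranking walks positions 5-4-3-2-1, expanding outward from the peak — single-peaked.
Faction 7: ranking walks positions 4-1-3-5-2; Concept 3 is ranked above Model U even though Model U lies between Concept 3 and the peak Concept 1 on the axis — preferences dip and rise again. Not single-peaked.
Faction 3 violates single-peakedness, so the profile is not single-peaked on this axis.

no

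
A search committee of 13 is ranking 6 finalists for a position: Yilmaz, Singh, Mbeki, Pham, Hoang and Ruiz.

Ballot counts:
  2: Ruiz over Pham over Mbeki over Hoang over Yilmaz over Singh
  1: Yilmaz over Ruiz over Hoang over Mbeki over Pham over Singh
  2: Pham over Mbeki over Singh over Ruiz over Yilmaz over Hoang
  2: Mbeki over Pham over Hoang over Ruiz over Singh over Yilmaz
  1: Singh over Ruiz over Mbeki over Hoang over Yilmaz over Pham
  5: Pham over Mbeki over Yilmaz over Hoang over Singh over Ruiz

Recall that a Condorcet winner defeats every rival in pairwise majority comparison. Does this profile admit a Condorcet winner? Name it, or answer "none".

Pham

Check each pair by majority over 13 ballots:
Yilmaz vs Singh: Yilmaz preferred on 2+1+5 = 8 ballots; Yilmaz wins 8–5.
Yilmaz vs Mbeki: 1 to 12, Mbeki.
Yilmaz vs Pham: 2 to 11, Pham.
Yilmaz vs Hoang: Yilmaz is ranked higher on 1+2+5 = 8 ballots, Hoang on 5. Yilmaz wins 8–5.
Yilmaz vs Ruiz: Yilmaz is ranked higher on 1+5 = 6 ballots, Ruiz on 7. Ruiz wins 7–6.
Singh vs Mbeki: Singh is ranked higher on 1 ballot, Mbeki on 12. Mbeki wins 12–1.
Singh vs Pham: Singh preferred on 1 ballot; Pham wins 12–1.
Singh vs Hoang: Singh preferred on 2+1 = 3 ballots; Hoang wins 10–3.
Singh vs Ruiz: 2+1+5 = 8 for Singh, 5 for Ruiz — Singh by 8–5.
Mbeki vs Pham: Mbeki preferred on 1+2+1 = 4 ballots; Pham wins 9–4.
Mbeki vs Hoang: 2+2+2+1+5 = 12 for Mbeki, 1 for Hoang — Mbeki by 12–1.
Mbeki vs Ruiz: 2+2+5 = 9 for Mbeki, 4 for Ruiz — Mbeki by 9–4.
Pham vs Hoang: 11 to 2, Pham.
Pham vs Ruiz: 2+2+5 = 9 for Pham, 4 for Ruiz — Pham by 9–4.
Hoang vs Ruiz: 2+5 = 7 for Hoang, 6 for Ruiz — Hoang by 7–6.
Pham wins every pairwise contest, so Pham is the Condorcet winner.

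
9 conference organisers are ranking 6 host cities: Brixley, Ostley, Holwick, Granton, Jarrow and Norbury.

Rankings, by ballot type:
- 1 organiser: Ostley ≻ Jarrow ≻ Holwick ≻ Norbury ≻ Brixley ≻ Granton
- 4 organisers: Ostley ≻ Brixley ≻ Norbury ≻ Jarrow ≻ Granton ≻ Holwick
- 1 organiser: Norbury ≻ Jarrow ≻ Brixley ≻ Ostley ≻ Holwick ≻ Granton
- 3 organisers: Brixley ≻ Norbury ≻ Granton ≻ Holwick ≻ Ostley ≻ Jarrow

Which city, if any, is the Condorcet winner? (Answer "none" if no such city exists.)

Pairwise majorities:
Brixley–Ostley: Ostley 5–4.
Brixley vs Holwick: Brixley wins 8–1.
Brixley–Granton: Brixley 9–0.
Brixley–Jarrow: Brixley 7–2.
Brixley vs Norbury: Brixley, 7–2.
Ostley vs Holwick: 6 to 3, Ostley.
Ostley vs Granton: 6 to 3, Ostley.
Ostley vs Jarrow: Ostley is ranked higher on 1+4+3 = 8 ballots, Jarrow on 1. Ostley wins 8–1.
Ostley vs Norbury: Ostley wins 5–4.
Holwick vs Granton: 2 to 7, Granton.
Holwick vs Jarrow: Jarrow wins 6–3.
Holwick vs Norbury: Norbury, 8–1.
Granton vs Jarrow: Jarrow wins 6–3.
Granton–Norbury: Norbury 9–0.
Jarrow vs Norbury: 1 for Jarrow, 8 for Norbury — Norbury by 8–1.
Ostley wins every pairwise contest, so Ostley is the Condorcet winner.

Ostley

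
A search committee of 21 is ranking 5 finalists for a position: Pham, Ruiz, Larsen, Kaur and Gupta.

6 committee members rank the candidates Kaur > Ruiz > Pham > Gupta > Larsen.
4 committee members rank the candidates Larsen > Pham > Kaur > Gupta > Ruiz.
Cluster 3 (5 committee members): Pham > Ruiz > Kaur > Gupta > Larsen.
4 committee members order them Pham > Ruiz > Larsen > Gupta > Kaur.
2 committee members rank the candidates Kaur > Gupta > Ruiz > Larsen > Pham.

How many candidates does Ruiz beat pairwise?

Ruiz against each rival (21 committee members):
Ruiz vs Pham: Ruiz preferred on 6+2 = 8 ballots; Pham wins 13–8.
Ruiz–Larsen: Ruiz 17–4.
Ruiz vs Kaur: Ruiz is ranked higher on 5+4 = 9 ballots, Kaur on 12. Kaur wins 12–9.
Ruiz vs Gupta: Ruiz is ranked higher on 6+5+4 = 15 ballots, Gupta on 6. Ruiz wins 15–6.
Ruiz beats Larsen, Gupta; loses to Pham, Kaur — 2 pairwise wins.

2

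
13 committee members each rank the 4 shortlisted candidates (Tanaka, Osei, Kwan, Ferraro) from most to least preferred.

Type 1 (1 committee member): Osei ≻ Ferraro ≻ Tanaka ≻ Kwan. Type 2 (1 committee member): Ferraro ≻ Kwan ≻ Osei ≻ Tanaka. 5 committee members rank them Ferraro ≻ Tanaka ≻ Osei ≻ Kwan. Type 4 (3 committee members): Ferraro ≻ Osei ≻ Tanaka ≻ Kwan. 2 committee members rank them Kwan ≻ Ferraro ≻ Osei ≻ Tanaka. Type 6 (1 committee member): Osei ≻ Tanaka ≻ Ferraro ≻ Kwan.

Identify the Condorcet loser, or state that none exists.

Kwan

Head-to-head results (13 committee members):
Tanaka vs Osei: 5 to 8, Osei.
Tanaka vs Kwan: Tanaka, 10–3.
Tanaka vs Ferraro: Ferraro wins 12–1.
Osei–Kwan: Osei 10–3.
Osei vs Ferraro: Ferraro, 11–2.
Kwan vs Ferraro: Ferraro, 11–2.
Kwan loses to every other candidate — it is the Condorcet loser.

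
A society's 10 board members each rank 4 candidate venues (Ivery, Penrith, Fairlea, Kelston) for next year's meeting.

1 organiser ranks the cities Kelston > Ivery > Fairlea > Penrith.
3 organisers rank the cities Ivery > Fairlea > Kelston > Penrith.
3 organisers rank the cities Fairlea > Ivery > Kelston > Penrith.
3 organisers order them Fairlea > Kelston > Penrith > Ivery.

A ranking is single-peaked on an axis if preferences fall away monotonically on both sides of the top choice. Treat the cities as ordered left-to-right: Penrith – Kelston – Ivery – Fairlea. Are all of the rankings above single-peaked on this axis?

no

Axis positions: Penrith=1, Kelston=2, Ivery=3, Fairlea=4.
Faction 1 (peak Kelston at position 2): ranking walks positions 2-3-4-1, expanding outward from the peak — single-peaked.
Faction 2 (peak Ivery at position 3): ranking walks positions 3-4-2-1, expanding outward from the peak — single-peaked.
Faction 3 (peak Fairlea at position 4): ranking walks positions 4-3-2-1, expanding outward from the peak — single-peaked.
Faction 4: ranking walks positions 4-2-1-3; Kelston is ranked above Ivery even though Ivery lies between Kelston and the peak Fairlea on the axis — preferences dip and rise again. Not single-peaked.
Faction 4 violates single-peakedness, so the profile is not single-peaked on this axis.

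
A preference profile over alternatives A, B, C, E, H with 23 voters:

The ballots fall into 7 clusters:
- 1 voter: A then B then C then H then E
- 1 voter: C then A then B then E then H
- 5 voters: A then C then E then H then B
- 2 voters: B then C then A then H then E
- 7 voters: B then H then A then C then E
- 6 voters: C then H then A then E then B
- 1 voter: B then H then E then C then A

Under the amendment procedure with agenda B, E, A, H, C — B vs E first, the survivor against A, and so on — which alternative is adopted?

Round 1: B vs E — 12–11, B advances.
Round 2: B vs A — 10–13, A advances.
Round 3: A vs H — 9–14, H advances.
Round 4: H vs C — 8–15, C advances.
C survives the agenda.

C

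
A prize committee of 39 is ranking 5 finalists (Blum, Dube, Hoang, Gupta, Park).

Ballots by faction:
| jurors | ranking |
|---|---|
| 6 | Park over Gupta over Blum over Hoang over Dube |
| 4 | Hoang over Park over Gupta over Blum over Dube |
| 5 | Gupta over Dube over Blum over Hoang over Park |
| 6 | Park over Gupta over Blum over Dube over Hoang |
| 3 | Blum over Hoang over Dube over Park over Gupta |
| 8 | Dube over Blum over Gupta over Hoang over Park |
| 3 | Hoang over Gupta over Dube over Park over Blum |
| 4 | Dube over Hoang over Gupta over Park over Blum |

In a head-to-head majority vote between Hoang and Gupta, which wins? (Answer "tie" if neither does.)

Gupta

Ballots ranking Hoang above Gupta: 4 + 3 + 3 + 4 = 14.
Ballots ranking Gupta above Hoang: 39 − 14 = 25.
Gupta wins the head-to-head 25–14.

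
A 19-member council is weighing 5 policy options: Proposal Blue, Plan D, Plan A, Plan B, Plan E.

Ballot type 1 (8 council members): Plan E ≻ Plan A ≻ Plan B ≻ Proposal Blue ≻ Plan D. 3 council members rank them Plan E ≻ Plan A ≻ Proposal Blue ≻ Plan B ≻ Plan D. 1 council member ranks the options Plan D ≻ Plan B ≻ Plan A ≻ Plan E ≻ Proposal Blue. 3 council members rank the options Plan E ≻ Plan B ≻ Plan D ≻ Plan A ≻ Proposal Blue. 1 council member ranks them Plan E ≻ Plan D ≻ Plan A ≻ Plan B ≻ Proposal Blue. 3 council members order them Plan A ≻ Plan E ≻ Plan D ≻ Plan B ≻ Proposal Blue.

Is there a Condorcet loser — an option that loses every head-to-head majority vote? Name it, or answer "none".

Head-to-head results (19 council members):
Proposal Blue–Plan D: Proposal Blue 11–8.
Proposal Blue vs Plan A: Plan A, 19–0.
Proposal Blue vs Plan B: Plan B, 16–3.
Proposal Blue–Plan E: Plan E 19–0.
Plan D vs Plan A: 5 to 14, Plan A.
Plan D vs Plan B: Plan B, 14–5.
Plan D vs Plan E: Plan E wins 18–1.
Plan A vs Plan B: Plan A, 15–4.
Plan A–Plan E: Plan E 15–4.
Plan B vs Plan E: Plan E, 18–1.
Plan D is beaten in every head-to-head and is the Condorcet loser.

Plan D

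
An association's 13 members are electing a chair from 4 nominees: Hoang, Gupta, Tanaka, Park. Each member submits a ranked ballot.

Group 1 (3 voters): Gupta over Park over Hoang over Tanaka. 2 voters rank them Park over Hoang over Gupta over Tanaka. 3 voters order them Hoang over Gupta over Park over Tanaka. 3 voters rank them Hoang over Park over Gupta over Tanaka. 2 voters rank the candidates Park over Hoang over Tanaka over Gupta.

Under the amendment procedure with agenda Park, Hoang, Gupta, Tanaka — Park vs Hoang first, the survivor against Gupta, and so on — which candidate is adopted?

Round 1: Park vs Hoang — 7–6, Park advances.
Round 2: Park vs Gupta — 7–6, Park advances.
Round 3: Park vs Tanaka — 13–0, Park advances.
Park survives the agenda.

Park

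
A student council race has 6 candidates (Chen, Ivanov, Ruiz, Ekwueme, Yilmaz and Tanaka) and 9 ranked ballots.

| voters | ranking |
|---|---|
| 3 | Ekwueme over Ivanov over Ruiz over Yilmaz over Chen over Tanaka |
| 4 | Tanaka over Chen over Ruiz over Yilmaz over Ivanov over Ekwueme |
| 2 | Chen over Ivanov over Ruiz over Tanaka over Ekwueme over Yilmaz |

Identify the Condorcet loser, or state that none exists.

Yilmaz

Head-to-head results (9 voters):
Chen vs Ivanov: 4+2 = 6 for Chen, 3 for Ivanov — Chen by 6–3.
Chen vs Ruiz: Chen wins 6–3.
Chen vs Ekwueme: Chen is ranked higher on 4+2 = 6 ballots, Ekwueme on 3. Chen wins 6–3.
Chen vs Yilmaz: Chen wins 6–3.
Chen vs Tanaka: 3+2 = 5 for Chen, 4 for Tanaka — Chen by 5–4.
Ivanov vs Ruiz: Ivanov is ranked higher on 3+2 = 5 ballots, Ruiz on 4. Ivanov wins 5–4.
Ivanov–Ekwueme: Ivanov 6–3.
Ivanov–Yilmaz: Ivanov 5–4.
Ivanov vs Tanaka: Ivanov, 5–4.
Ruiz vs Ekwueme: 6 to 3, Ruiz.
Ruiz vs Yilmaz: 9 to 0, Ruiz.
Ruiz–Tanaka: Ruiz 5–4.
Ekwueme vs Yilmaz: Ekwueme is ranked higher on 3+2 = 5 ballots, Yilmaz on 4. Ekwueme wins 5–4.
Ekwueme vs Tanaka: Ekwueme is ranked higher on 3 ballots, Tanaka on 6. Tanaka wins 6–3.
Yilmaz vs Tanaka: Tanaka wins 6–3.
Yilmaz loses to every other candidate — it is the Condorcet loser.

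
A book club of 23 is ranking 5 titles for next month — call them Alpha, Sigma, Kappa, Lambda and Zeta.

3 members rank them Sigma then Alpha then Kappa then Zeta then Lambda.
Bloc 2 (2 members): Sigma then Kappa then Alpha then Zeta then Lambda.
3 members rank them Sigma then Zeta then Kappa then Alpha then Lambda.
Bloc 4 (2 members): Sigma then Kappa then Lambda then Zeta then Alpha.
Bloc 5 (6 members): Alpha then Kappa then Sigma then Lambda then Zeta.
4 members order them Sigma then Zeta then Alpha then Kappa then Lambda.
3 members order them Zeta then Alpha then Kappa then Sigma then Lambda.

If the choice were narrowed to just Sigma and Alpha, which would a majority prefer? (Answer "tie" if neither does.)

Sigma

Ballots ranking Sigma above Alpha: 3 + 2 + 3 + 2 + 4 = 14.
Ballots ranking Alpha above Sigma: 23 − 14 = 9.
Sigma wins the head-to-head 14–9.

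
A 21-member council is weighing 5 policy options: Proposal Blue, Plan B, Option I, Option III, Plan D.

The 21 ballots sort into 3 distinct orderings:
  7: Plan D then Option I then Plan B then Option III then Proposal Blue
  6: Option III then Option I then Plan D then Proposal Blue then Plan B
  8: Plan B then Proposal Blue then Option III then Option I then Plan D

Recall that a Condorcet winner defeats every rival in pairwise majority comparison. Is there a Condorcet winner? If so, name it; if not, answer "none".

none

Pairwise majorities:
Proposal Blue–Plan B: Plan B 15–6.
Proposal Blue vs Option I: Proposal Blue is ranked higher on 8 ballots, Option I on 13. Option I wins 13–8.
Proposal Blue vs Option III: Proposal Blue preferred on 8 ballots; Option III wins 13–8.
Proposal Blue vs Plan D: 8 for Proposal Blue, 13 for Plan D — Plan D by 13–8.
Plan B vs Option I: Option I wins 13–8.
Plan B vs Option III: 15 to 6, Plan B.
Plan B vs Plan D: 8 for Plan B, 13 for Plan D — Plan D by 13–8.
Option I–Option III: Option III 14–7.
Option I vs Plan D: Option I preferred on 6+8 = 14 ballots; Option I wins 14–7.
Option III vs Plan D: Option III preferred on 6+8 = 14 ballots; Option III wins 14–7.
Each option drops at least one matchup (Proposal Blue loses to Plan B; Plan B loses to Option I; Option I loses to Option III; Option III loses to Plan B; Plan D loses to Option I); the cycle Plan B > Option III > Option I > Plan B rules out a Condorcet winner.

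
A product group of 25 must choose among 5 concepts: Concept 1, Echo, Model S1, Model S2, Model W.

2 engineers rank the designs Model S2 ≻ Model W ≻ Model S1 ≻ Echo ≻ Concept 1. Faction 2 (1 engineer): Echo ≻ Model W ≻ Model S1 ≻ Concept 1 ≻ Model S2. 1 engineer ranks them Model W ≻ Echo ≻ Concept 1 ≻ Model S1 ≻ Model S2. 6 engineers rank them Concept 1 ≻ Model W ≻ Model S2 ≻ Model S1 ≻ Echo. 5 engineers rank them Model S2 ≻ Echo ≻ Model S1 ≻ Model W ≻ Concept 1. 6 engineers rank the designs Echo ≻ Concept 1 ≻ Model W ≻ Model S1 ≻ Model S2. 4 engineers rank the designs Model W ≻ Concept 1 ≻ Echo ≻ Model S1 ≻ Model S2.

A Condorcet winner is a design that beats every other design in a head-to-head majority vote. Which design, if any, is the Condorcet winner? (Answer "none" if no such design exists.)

Pairwise majorities:
Concept 1 vs Echo: Echo, 15–10.
Concept 1 vs Model S1: Concept 1 preferred on 1+6+6+4 = 17 ballots; Concept 1 wins 17–8.
Concept 1 vs Model S2: Concept 1, 18–7.
Concept 1 vs Model W: Model W wins 13–12.
Echo vs Model S1: Echo wins 17–8.
Echo–Model S2: Model S2 13–12.
Echo vs Model W: Model W wins 13–12.
Model S1 vs Model S2: Model S1 is ranked higher on 1+1+6+4 = 12 ballots, Model S2 on 13. Model S2 wins 13–12.
Model S1 vs Model W: Model W, 20–5.
Model S2–Model W: Model W 18–7.
Model W wins every pairwise contest, so Model W is the Condorcet winner.

Model W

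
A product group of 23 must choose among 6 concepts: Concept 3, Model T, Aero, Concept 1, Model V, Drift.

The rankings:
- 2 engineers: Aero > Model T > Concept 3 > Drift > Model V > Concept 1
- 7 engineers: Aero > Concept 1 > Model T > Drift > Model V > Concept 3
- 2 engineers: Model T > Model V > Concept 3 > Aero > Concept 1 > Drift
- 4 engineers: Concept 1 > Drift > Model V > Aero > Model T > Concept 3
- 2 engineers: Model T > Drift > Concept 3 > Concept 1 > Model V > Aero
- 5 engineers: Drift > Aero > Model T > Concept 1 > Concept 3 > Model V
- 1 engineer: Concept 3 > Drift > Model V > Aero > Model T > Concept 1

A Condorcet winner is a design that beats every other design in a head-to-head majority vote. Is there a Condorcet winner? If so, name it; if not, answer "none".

none

Pairwise majorities:
Concept 3 vs Model T: Model T wins 22–1.
Concept 3 vs Aero: Aero wins 18–5.
Concept 3–Concept 1: Concept 1 16–7.
Concept 3 vs Model V: Model V wins 13–10.
Concept 3 vs Drift: Drift wins 18–5.
Model T vs Aero: Aero wins 19–4.
Model T vs Concept 1: Model T, 12–11.
Model T–Model V: Model T 18–5.
Model T vs Drift: Model T wins 13–10.
Aero–Concept 1: Aero 17–6.
Aero vs Model V: Aero, 14–9.
Aero–Drift: Drift 12–11.
Concept 1–Model V: Concept 1 18–5.
Concept 1 vs Drift: Concept 1 wins 13–10.
Model V vs Drift: Drift wins 21–2.
Every design loses at least once (Concept 3 loses to Model T; Model T loses to Aero; Aero loses to Drift; Concept 1 loses to Model T; Model V loses to Model T; Drift loses to Model T). The majority relation contains the cycle Model T beats Drift beats Aero beats Model T, so there is no Condorcet winner.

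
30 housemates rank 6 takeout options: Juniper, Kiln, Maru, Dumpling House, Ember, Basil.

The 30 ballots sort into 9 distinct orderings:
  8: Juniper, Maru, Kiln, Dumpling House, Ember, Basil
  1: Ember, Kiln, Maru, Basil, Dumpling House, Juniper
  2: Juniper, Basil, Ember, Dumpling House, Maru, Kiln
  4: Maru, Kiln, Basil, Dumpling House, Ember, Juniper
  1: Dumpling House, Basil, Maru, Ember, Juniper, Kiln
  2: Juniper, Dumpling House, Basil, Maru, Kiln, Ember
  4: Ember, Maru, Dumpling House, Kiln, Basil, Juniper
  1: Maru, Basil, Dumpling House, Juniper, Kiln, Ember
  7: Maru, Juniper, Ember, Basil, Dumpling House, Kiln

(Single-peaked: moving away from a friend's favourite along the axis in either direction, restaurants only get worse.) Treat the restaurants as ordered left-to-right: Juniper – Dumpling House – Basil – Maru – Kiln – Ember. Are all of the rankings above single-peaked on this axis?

Axis positions: Juniper=1, Dumpling House=2, Basil=3, Maru=4, Kiln=5, Ember=6.
Group 1: ranking walks positions 1-4-5-2-6-3; Maru is ranked above Dumpling House even though Dumpling House lies between Maru and the peak Juniper on the axis — preferences dip and rise again. Not single-peaked.
Group 2 (peak Ember at position 6): ranking walks positions 6-5-4-3-2-1, expanding outward from the peak — single-peaked.
Group 3: ranking walks positions 1-3-6-2-4-5; Basil is ranked above Dumpling House even though Dumpling House lies between Basil and the peak Juniper on the axis — preferences dip and rise again. Not single-peaked.
Group 4 (peak Maru at position 4): ranking walks positions 4-5-3-2-6-1, expanding outward from the peak — single-peaked.
Group 5: ranking walks positions 2-3-4-6-1-5; Ember is ranked above Kiln even though Kiln lies between Ember and the peak Dumpling House on the axis — preferences dip and rise again. Not single-peaked.
Group 6 (peak Juniper at position 1): ranking walks positions 1-2-3-4-5-6, expanding outward from the peak — single-peaked.
Group 7: ranking walks positions 6-4-2-5-3-1; Maru is ranked above Kiln even though Kiln lies between Maru and the peak Ember on the axis — preferences dip and rise again. Not single-peaked.
Group 8 (peak Maru at position 4): ranking walks positions 4-3-2-1-5-6, expanding outward from the peak — single-peaked.
Group 9: ranking walks positions 4-1-6-3-2-5; Juniper is ranked above Basil even though Basil lies between Juniper and the peak Maru on the axis — preferences dip and rise again. Not single-peaked.
Group 1 violates single-peakedness, so the profile is not single-peaked on this axis.

no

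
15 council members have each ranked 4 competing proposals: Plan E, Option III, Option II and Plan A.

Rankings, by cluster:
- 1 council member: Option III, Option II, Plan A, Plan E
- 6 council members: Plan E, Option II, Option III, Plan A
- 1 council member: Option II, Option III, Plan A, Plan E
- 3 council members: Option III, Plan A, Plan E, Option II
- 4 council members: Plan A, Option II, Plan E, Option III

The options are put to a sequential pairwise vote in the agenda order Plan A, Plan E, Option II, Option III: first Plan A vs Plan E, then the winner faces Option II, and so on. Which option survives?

Round 1: Plan A vs Plan E — 9–6, Plan A advances.
Round 2: Plan A vs Option II — 7–8, Option II advances.
Round 3: Option II vs Option III — 11–4, Option II advances.
The agenda winner is Option II.

Option II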